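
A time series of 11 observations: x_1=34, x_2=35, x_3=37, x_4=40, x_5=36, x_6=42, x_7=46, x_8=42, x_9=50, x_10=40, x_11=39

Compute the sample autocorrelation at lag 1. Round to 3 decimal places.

Mean x̄ = (34 + 35 + 37 + 40 + 36 + 42 + 46 + 42 + 50 + 40 + 39)/11 = 40.0909
Numerator Σ_{t=1}^{10}(x_t−x̄)(x_{t+1}−x̄) = 80.2645
Denominator Σ(x_t−x̄)² = 230.9091
r_1 = 80.2645 / 230.9091 = 0.348

0.348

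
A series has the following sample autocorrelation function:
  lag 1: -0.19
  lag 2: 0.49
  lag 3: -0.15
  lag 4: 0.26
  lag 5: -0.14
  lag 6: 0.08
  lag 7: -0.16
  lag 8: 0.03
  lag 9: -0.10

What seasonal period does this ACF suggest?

2

The largest autocorrelation is r_2 = 0.49, with a weaker echo at lag 4 (0.26); the remaining lags stay at or below 0.08.
The dominant spike at lag 2 indicates a seasonal period of 2.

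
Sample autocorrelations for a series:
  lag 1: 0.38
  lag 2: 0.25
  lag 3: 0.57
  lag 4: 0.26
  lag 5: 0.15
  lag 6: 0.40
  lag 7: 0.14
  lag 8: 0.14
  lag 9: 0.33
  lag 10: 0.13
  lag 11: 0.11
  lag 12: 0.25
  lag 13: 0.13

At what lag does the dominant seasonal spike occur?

The largest autocorrelation is r_3 = 0.57, with a weaker echo at lag 6 (0.40); the remaining lags stay at or below 0.38. The elevated value at lag 1 (0.38), dropping to 0.25 at lag 2, reflects decaying short-term dependence rather than seasonality.
The dominant spike at lag 3 indicates a seasonal period of 3.

3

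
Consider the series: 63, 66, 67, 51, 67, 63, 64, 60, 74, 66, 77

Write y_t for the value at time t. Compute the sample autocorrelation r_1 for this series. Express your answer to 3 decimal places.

Mean ȳ = (63 + 66 + 67 + 51 + 67 + 63 + 64 + 60 + 74 + 66 + 77)/11 = 65.2727
Numerator Σ_{t=1}^{10}(y_t−ȳ)(y_{t+1}−ȳ) = -75.1653
Denominator Σ(y_t−ȳ)² = 464.1818
r_1 = -75.1653 / 464.1818 = -0.162

-0.162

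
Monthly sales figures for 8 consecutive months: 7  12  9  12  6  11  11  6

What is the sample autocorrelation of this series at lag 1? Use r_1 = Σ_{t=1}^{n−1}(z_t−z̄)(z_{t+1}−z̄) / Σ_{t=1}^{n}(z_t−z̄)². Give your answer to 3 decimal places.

-0.522

Mean z̄ = (7 + 12 + 9 + 12 + 6 + 11 + 11 + 6)/8 = 9.2500
Deviations from mean: -2.2500, 2.7500, -0.2500, 2.7500, -3.2500, 1.7500, 1.7500, -3.2500
Numerator Σ_{t=1}^{7}(z_t−z̄)(z_{t+1}−z̄) = -24.8125
Denominator Σ(z_t−z̄)² = 47.5000
r_1 = -24.8125 / 47.5000 = -0.522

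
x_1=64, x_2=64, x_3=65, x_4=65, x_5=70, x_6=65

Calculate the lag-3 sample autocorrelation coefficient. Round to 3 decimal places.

Mean x̄ = (64 + 64 + 65 + 65 + 70 + 65)/6 = 65.5000
Σ(x_t−x̄)(x_{t+3}−x̄) = (0.7500) + (-6.7500) + (0.2500) = -5.7500
Denominator Σ(x_t−x̄)² = 25.5000
r_3 = -5.7500 / 25.5000 = -0.225

-0.225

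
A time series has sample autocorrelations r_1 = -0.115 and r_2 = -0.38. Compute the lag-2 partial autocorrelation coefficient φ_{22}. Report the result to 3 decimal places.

-0.398

φ_{22} = (r_2 − r_1²) / (1 − r_1²)
r_1² = (-0.115)² = 0.013225
Numerator = -0.38 − 0.0132 = -0.3932; denominator = 1 − 0.0132 = 0.9868
φ_{22} = -0.3932 / 0.9868 = -0.398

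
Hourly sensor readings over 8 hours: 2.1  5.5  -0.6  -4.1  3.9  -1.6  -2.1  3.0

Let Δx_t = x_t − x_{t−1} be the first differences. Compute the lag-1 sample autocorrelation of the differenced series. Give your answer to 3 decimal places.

First differences Δx: 3.4, -6.1, -3.5, 8.0, -5.5, -0.5, 5.1
Mean of differences = 0.1286
Numerator Σ(Δx_t−Δx̄)(Δx_{t+1}−Δx̄) = -70.2294
Denominator Σ(Δx_t−Δx̄)² = 181.4143
r_1(Δx) = -70.2294 / 181.4143 = -0.387

-0.387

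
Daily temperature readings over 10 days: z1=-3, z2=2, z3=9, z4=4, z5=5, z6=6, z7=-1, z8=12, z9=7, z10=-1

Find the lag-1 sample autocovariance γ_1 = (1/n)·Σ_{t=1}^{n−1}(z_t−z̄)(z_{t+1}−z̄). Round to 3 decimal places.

Mean z̄ = (-3 + 2 + 9 + 4 + 5 + 6 − 1 + 12 + 7 − 1)/10 = 4.0000
Σ_{t=1}^{9}(z_t−z̄)(z_{t+1}−z̄) = -35.0000
γ_1 = -35.0000 / 10 = -3.500

-3.500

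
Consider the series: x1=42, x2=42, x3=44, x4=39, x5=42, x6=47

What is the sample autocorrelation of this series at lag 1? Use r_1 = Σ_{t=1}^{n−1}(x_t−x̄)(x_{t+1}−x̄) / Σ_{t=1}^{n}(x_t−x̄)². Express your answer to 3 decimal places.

Mean x̄ = (42 + 42 + 44 + 39 + 42 + 47)/6 = 42.6667
Deviations from mean: -0.6667, -0.6667, 1.3333, -3.6667, -0.6667, 4.3333
Σ(x_t−x̄)(x_{t+1}−x̄) = (0.4444) + (-0.8889) + (-4.8889) + (2.4444) + (-2.8889) = -5.7778
Denominator Σ(x_t−x̄)² = 35.3333
r_1 = -5.7778 / 35.3333 = -0.164

-0.164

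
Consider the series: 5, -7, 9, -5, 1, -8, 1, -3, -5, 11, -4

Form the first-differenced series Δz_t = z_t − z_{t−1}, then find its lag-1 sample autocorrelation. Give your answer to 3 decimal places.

-0.715

First differences Δz: -12, 16, -14, 6, -9, 9, -4, -2, 16, -15
Mean of differences = -0.9000
Numerator Σ(Δz_t−Δz̄)(Δz_{t+1}−Δz̄) = -919.6100
Denominator Σ(Δz_t−Δz̄)² = 1286.9000
r_1(Δz) = -919.6100 / 1286.9000 = -0.715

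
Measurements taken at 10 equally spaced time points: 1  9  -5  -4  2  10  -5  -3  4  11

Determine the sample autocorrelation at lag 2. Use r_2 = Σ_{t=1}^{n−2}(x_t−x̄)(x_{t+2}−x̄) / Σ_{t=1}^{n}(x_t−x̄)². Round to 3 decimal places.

-0.508

Mean x̄ = (1 + 9 − 5 − 4 + 2 + 10 − 5 − 3 + 4 + 11)/10 = 2.0000
Numerator Σ_{t=1}^{8}(x_t−x̄)(x_{t+2}−x̄) = -182.0000
Denominator Σ(x_t−x̄)² = 358.0000
r_2 = -182.0000 / 358.0000 = -0.508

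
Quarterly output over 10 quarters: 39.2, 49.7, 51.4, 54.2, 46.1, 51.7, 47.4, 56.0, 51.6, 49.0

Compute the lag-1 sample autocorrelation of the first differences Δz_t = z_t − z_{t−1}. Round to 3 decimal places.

First differences Δz: 10.5, 1.7, 2.8, -8.1, 5.6, -4.3, 8.6, -4.4, -2.6
Mean of differences = 1.0889
Numerator Σ(Δz_t−Δz̄)(Δz_{t+1}−Δz̄) = -136.1446
Denominator Σ(Δz_t−Δz̄)² = 325.8489
r_1(Δz) = -136.1446 / 325.8489 = -0.418

-0.418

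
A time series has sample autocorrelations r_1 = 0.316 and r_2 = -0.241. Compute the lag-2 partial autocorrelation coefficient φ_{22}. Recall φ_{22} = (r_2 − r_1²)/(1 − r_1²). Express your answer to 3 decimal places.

φ_{22} = (r_2 − r_1²) / (1 − r_1²)
r_1² = (0.316)² = 0.099856
Numerator = -0.241 − 0.0999 = -0.3409; denominator = 1 − 0.0999 = 0.9001
φ_{22} = -0.3409 / 0.9001 = -0.379

-0.379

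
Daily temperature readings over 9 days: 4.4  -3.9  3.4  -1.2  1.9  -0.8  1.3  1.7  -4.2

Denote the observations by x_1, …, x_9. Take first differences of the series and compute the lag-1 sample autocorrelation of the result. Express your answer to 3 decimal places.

-0.626

First differences Δx: -8.3, 7.3, -4.6, 3.1, -2.7, 2.1, 0.4, -5.9
Mean of differences = -1.0750
Numerator Σ(Δx_t−Δx̄)(Δx_{t+1}−Δx̄) = -119.1256
Denominator Σ(Δx_t−Δx̄)² = 190.3750
r_1(Δx) = -119.1256 / 190.3750 = -0.626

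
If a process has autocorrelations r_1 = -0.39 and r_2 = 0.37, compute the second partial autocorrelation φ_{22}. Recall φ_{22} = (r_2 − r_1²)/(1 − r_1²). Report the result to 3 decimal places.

0.257

φ_{22} = (r_2 − r_1²) / (1 − r_1²)
r_1² = (-0.39)² = 0.1521
Numerator = 0.37 − 0.1521 = 0.2179; denominator = 1 − 0.1521 = 0.8479
φ_{22} = 0.2179 / 0.8479 = 0.257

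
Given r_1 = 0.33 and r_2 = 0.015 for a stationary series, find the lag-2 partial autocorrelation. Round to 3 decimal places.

φ_{22} = (r_2 − r_1²) / (1 − r_1²)
r_1² = (0.33)² = 0.1089
Numerator = 0.015 − 0.1089 = -0.0939; denominator = 1 − 0.1089 = 0.8911
φ_{22} = -0.0939 / 0.8911 = -0.105

-0.105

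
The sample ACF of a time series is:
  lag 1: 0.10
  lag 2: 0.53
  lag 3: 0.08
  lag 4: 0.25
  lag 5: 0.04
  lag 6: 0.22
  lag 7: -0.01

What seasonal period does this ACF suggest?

The largest autocorrelation is r_2 = 0.53, with weaker echoes at lags 4 (0.25) and 6 (0.22); the remaining lags stay at or below 0.10.
The dominant spike at lag 2 indicates a seasonal period of 2.

2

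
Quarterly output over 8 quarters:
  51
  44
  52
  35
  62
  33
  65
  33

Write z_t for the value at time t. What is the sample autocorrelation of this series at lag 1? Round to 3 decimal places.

Mean z̄ = (51 + 44 + 52 + 35 + 62 + 33 + 65 + 33)/8 = 46.8750
Deviations from mean: 4.1250, -2.8750, 5.1250, -11.8750, 15.1250, -13.8750, 18.1250, -13.8750
Σ(z_t−z̄)(z_{t+1}−z̄) = (-11.8594) + (-14.7344) + (-60.8594) + (-179.6094) + (-209.8594) + (-251.4844) + (-251.4844) = -979.8906
Denominator Σ(z_t−z̄)² = 1134.8750
r_1 = -979.8906 / 1134.8750 = -0.863

-0.863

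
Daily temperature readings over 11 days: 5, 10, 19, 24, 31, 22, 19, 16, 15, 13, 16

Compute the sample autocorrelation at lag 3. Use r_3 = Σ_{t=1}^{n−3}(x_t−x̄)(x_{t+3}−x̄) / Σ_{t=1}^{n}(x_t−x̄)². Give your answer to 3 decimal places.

-0.399

Mean x̄ = (5 + 10 + 19 + 24 + 31 + 22 + 19 + 16 + 15 + 13 + 16)/11 = 17.2727
Numerator Σ_{t=1}^{8}(x_t−x̄)(x_{t+3}−x̄) = -196.5868
Denominator Σ(x_t−x̄)² = 492.1818
r_3 = -196.5868 / 492.1818 = -0.399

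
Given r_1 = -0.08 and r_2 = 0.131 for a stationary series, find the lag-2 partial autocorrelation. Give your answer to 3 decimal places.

0.125

φ_{22} = (r_2 − r_1²) / (1 − r_1²)
r_1² = (-0.08)² = 0.0064
Numerator = 0.131 − 0.0064 = 0.1246; denominator = 1 − 0.0064 = 0.9936
φ_{22} = 0.1246 / 0.9936 = 0.125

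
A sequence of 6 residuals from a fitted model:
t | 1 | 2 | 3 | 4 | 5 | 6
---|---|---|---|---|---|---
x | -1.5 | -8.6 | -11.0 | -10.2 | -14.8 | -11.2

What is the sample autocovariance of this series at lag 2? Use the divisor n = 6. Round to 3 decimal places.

Mean x̄ = (-1.5 − 8.6 − 11.0 − 10.2 − 14.8 − 11.2)/6 = -9.5500
Deviations: 8.0500, 0.9500, -1.4500, -0.6500, -5.2500, -1.6500
Σ_{t=1}^{4}(x_t−x̄)(x_{t+2}−x̄) = -3.6050
γ_2 = -3.6050 / 6 = -0.601

-0.601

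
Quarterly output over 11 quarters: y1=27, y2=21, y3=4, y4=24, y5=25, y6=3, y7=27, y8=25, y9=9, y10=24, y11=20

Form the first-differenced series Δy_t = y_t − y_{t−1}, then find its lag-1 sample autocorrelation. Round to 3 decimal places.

-0.474

First differences Δy: -6, -17, 20, 1, -22, 24, -2, -16, 15, -4
Mean of differences = -0.7000
Numerator Σ(Δy_t−Δȳ)(Δy_{t+1}−Δȳ) = -1082.3900
Denominator Σ(Δy_t−Δȳ)² = 2282.1000
r_1(Δy) = -1082.3900 / 2282.1000 = -0.474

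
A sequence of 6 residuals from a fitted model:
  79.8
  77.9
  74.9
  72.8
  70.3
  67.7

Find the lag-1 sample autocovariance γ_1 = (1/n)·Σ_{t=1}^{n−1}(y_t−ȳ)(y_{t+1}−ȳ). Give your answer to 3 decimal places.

Mean ȳ = (79.8 + 77.9 + 74.9 + 72.8 + 70.3 + 67.7)/6 = 73.9000
Σ_{t=1}^{5}(y_t−ȳ)(y_{t+1}−ȳ) = 52.7800
γ_1 = 52.7800 / 6 = 8.797

8.797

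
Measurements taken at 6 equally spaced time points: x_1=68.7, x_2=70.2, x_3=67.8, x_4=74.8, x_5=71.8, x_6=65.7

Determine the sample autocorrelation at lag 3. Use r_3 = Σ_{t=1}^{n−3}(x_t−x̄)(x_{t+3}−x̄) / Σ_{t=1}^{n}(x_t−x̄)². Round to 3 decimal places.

Mean x̄ = (68.7 + 70.2 + 67.8 + 74.8 + 71.8 + 65.7)/6 = 69.8333
Σ(x_t−x̄)(x_{t+3}−x̄) = (-5.6289) + (0.7211) + (8.4044) = 3.4967
Denominator Σ(x_t−x̄)² = 51.1733
r_3 = 3.4967 / 51.1733 = 0.068

0.068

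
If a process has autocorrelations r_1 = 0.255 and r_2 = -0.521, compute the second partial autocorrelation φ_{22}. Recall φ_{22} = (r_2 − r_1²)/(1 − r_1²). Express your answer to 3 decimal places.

φ_{22} = (r_2 − r_1²) / (1 − r_1²)
r_1² = (0.255)² = 0.065025
Numerator = -0.521 − 0.0650 = -0.5860; denominator = 1 − 0.0650 = 0.9350
φ_{22} = -0.5860 / 0.9350 = -0.627

-0.627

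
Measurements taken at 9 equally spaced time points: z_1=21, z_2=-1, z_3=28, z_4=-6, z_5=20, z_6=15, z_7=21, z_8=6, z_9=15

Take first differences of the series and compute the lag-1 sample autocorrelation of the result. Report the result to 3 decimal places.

-0.821

First differences Δz: -22, 29, -34, 26, -5, 6, -15, 9
Mean of differences = -0.7500
Numerator Σ(Δz_t−Δz̄)(Δz_{t+1}−Δz̄) = -2888.3125
Denominator Σ(Δz_t−Δz̄)² = 3519.5000
r_1(Δz) = -2888.3125 / 3519.5000 = -0.821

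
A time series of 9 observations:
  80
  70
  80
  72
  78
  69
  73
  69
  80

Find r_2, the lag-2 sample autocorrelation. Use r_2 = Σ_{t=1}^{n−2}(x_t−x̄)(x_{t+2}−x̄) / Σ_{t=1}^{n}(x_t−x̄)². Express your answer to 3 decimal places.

Mean x̄ = (80 + 70 + 80 + 72 + 78 + 69 + 73 + 69 + 80)/9 = 74.5556
Σ(x_t−x̄)(x_{t+2}−x̄) = (29.6420) + (11.6420) + (18.7531) + (14.1975) + (-5.3580) + (30.8642) + (-8.4691) = 91.2716
Denominator Σ(x_t−x̄)² = 192.2222
r_2 = 91.2716 / 192.2222 = 0.475

0.475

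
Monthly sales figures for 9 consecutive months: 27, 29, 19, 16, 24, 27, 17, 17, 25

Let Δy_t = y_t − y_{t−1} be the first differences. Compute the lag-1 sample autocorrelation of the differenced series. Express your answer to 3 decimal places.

-0.066

First differences Δy: 2, -10, -3, 8, 3, -10, 0, 8
Mean of differences = -0.2500
Numerator Σ(Δy_t−Δȳ)(Δy_{t+1}−Δȳ) = -23.0625
Denominator Σ(Δy_t−Δȳ)² = 349.5000
r_1(Δy) = -23.0625 / 349.5000 = -0.066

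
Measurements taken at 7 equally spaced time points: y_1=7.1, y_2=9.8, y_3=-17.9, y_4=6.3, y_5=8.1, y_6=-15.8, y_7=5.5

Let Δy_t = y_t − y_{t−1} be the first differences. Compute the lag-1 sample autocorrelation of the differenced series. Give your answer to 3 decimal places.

First differences Δy: 2.7, -27.7, 24.2, 1.8, -23.9, 21.3
Mean of differences = -0.2667
Numerator Σ(Δy_t−Δȳ)(Δy_{t+1}−Δȳ) = -1260.5578
Denominator Σ(Δy_t−Δȳ)² = 2387.9333
r_1(Δy) = -1260.5578 / 2387.9333 = -0.528

-0.528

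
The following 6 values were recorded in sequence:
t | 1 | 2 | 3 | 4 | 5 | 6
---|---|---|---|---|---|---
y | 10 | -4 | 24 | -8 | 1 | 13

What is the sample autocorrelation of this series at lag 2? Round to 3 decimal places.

Mean ȳ = (10 − 4 + 24 − 8 + 1 + 13)/6 = 6.0000
Σ(y_t−ȳ)(y_{t+2}−ȳ) = (72.0000) + (140.0000) + (-90.0000) + (-98.0000) = 24.0000
Denominator Σ(y_t−ȳ)² = 710.0000
r_2 = 24.0000 / 710.0000 = 0.034

0.034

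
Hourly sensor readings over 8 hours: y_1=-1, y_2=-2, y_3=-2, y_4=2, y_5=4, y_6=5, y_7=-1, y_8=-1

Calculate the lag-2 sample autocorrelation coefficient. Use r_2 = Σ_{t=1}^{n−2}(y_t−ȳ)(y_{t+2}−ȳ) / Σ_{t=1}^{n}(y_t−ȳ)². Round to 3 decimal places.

-0.259

Mean ȳ = (-1 − 2 − 2 + 2 + 4 + 5 − 1 − 1)/8 = 0.5000
Deviations from mean: -1.5000, -2.5000, -2.5000, 1.5000, 3.5000, 4.5000, -1.5000, -1.5000
Numerator Σ_{t=1}^{6}(y_t−ȳ)(y_{t+2}−ȳ) = -14.0000
Denominator Σ(y_t−ȳ)² = 54.0000
r_2 = -14.0000 / 54.0000 = -0.259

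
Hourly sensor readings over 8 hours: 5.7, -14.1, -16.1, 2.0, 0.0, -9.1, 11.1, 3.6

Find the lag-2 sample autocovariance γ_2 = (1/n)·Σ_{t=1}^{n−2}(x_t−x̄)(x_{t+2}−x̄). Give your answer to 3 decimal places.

Mean x̄ = (5.7 − 14.1 − 16.1 + 2.0 + 0.0 − 9.1 + 11.1 + 3.6)/8 = -2.1125
Σ_{t=1}^{6}(x_t−x̄)(x_{t+2}−x̄) = -228.8653
γ_2 = -228.8653 / 8 = -28.608

-28.608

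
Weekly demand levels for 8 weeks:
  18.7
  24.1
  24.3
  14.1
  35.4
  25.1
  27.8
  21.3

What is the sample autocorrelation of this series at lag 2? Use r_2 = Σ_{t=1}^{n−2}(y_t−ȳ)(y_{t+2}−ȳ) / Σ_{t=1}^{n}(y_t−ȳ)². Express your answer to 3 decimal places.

Mean ȳ = (18.7 + 24.1 + 24.3 + 14.1 + 35.4 + 25.1 + 27.8 + 21.3)/8 = 23.8500
Deviations from mean: -5.1500, 0.2500, 0.4500, -9.7500, 11.5500, 1.2500, 3.9500, -2.5500
Numerator Σ_{t=1}^{6}(y_t−ȳ)(y_{t+2}−ȳ) = 30.6900
Denominator Σ(y_t−ȳ)² = 278.9200
r_2 = 30.6900 / 278.9200 = 0.110

0.110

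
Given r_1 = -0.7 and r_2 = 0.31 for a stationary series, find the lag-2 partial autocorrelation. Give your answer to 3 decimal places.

φ_{22} = (r_2 − r_1²) / (1 − r_1²)
r_1² = (-0.7)² = 0.49
Numerator = 0.31 − 0.4900 = -0.1800; denominator = 1 − 0.4900 = 0.5100
φ_{22} = -0.1800 / 0.5100 = -0.353

-0.353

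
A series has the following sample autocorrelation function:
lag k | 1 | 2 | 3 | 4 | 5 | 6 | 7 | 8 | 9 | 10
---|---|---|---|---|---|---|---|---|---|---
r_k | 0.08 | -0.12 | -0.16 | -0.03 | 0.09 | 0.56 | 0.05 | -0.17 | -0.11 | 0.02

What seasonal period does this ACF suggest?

The largest autocorrelation is r_6 = 0.56; the remaining lags stay at or below 0.09.
The dominant spike at lag 6 indicates a seasonal period of 6.

6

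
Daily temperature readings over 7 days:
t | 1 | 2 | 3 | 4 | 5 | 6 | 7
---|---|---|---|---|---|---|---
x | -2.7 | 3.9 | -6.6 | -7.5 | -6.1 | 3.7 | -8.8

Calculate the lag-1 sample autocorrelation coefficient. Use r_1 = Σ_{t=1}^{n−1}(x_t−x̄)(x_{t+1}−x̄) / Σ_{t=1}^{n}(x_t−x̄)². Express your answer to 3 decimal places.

Mean x̄ = (-2.7 + 3.9 − 6.6 − 7.5 − 6.1 + 3.7 − 8.8)/7 = -3.4429
Deviations from mean: 0.7429, 7.3429, -3.1571, -4.0571, -2.6571, 7.1429, -5.3571
Numerator Σ_{t=1}^{6}(x_t−x̄)(x_{t+1}−x̄) = -51.3833
Denominator Σ(x_t−x̄)² = 167.6771
r_1 = -51.3833 / 167.6771 = -0.306

-0.306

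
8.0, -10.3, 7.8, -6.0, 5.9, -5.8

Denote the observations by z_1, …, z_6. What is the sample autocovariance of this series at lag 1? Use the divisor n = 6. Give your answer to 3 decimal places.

Mean z̄ = (8.0 − 10.3 + 7.8 − 6.0 + 5.9 − 5.8)/6 = -0.0667
Deviations: 8.0667, -10.2333, 7.8667, -5.9333, 5.9667, -5.7333
Σ_{t=1}^{5}(z_t−z̄)(z_{t+1}−z̄) = -279.3378
γ_1 = -279.3378 / 6 = -46.556

-46.556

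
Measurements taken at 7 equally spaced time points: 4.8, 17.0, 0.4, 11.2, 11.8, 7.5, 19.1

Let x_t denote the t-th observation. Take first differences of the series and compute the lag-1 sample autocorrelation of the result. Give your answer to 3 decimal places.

-0.622

First differences Δx: 12.2, -16.6, 10.8, 0.6, -4.3, 11.6
Mean of differences = 2.3833
Numerator Σ(Δx_t−Δx̄)(Δx_{t+1}−Δx̄) = -410.8186
Denominator Σ(Δx_t−Δx̄)² = 660.3683
r_1(Δx) = -410.8186 / 660.3683 = -0.622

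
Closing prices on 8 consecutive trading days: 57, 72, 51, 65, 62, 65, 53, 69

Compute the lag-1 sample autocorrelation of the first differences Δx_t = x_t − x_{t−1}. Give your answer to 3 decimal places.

First differences Δx: 15, -21, 14, -3, 3, -12, 16
Mean of differences = 1.7143
Numerator Σ(Δx_t−Δx̄)(Δx_{t+1}−Δx̄) = -858.3673
Denominator Σ(Δx_t−Δx̄)² = 1259.4286
r_1(Δx) = -858.3673 / 1259.4286 = -0.682

-0.682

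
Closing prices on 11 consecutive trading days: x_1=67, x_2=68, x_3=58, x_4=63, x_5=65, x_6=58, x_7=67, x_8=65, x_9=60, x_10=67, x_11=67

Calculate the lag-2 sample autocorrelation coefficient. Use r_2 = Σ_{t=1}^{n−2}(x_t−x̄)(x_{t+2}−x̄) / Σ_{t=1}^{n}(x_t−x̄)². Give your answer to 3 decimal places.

Mean x̄ = (67 + 68 + 58 + 63 + 65 + 58 + 67 + 65 + 60 + 67 + 67)/11 = 64.0909
Numerator Σ_{t=1}^{9}(x_t−x̄)(x_{t+2}−x̄) = -44.9256
Denominator Σ(x_t−x̄)² = 142.9091
r_2 = -44.9256 / 142.9091 = -0.314

-0.314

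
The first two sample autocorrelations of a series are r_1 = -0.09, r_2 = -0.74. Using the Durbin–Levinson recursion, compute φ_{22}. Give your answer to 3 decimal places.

-0.754

φ_{22} = (r_2 − r_1²) / (1 − r_1²)
r_1² = (-0.09)² = 0.0081
Numerator = -0.74 − 0.0081 = -0.7481; denominator = 1 − 0.0081 = 0.9919
φ_{22} = -0.7481 / 0.9919 = -0.754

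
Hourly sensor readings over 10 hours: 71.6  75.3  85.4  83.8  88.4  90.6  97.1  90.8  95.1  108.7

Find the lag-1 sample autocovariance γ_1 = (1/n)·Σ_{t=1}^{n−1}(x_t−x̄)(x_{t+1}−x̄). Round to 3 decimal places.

Mean x̄ = (71.6 + 75.3 + 85.4 + 83.8 + 88.4 + 90.6 + 97.1 + 90.8 + 95.1 + 108.7)/10 = 88.6800
Σ_{t=1}^{9}(x_t−x̄)(x_{t+1}−x̄) = 465.4076
γ_1 = 465.4076 / 10 = 46.541

46.541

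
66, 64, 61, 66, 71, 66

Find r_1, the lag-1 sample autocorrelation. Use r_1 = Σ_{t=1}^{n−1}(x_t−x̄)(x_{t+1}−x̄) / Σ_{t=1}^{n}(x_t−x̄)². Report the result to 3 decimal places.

0.173

Mean x̄ = (66 + 64 + 61 + 66 + 71 + 66)/6 = 65.6667
Deviations from mean: 0.3333, -1.6667, -4.6667, 0.3333, 5.3333, 0.3333
Σ(x_t−x̄)(x_{t+1}−x̄) = (-0.5556) + (7.7778) + (-1.5556) + (1.7778) + (1.7778) = 9.2222
Denominator Σ(x_t−x̄)² = 53.3333
r_1 = 9.2222 / 53.3333 = 0.173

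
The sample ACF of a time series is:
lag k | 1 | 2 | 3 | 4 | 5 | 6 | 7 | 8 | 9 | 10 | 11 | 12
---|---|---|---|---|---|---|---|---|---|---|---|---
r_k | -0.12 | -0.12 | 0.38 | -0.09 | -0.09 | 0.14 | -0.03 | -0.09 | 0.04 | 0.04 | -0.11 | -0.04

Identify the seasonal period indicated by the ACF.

3

The largest autocorrelation is r_3 = 0.38; the remaining lags stay at or below 0.14.
The dominant spike at lag 3 indicates a seasonal period of 3.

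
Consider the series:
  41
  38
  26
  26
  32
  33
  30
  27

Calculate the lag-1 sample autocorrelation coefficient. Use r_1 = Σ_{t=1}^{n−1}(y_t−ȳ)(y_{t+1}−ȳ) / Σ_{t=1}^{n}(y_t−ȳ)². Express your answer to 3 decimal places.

Mean ȳ = (41 + 38 + 26 + 26 + 32 + 33 + 30 + 27)/8 = 31.6250
Σ(y_t−ȳ)(y_{t+1}−ȳ) = (59.7656) + (-35.8594) + (31.6406) + (-2.1094) + (0.5156) + (-2.2344) + (7.5156) = 59.2344
Denominator Σ(y_t−ȳ)² = 217.8750
r_1 = 59.2344 / 217.8750 = 0.272

0.272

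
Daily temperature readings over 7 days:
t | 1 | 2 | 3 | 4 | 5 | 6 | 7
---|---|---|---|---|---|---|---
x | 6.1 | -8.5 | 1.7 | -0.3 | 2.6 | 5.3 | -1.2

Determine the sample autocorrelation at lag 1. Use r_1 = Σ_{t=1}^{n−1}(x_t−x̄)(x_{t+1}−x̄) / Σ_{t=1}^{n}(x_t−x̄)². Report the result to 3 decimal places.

-0.427

Mean x̄ = (6.1 − 8.5 + 1.7 − 0.3 + 2.6 + 5.3 − 1.2)/7 = 0.8143
Deviations from mean: 5.2857, -9.3143, 0.8857, -1.1143, 1.7857, 4.4857, -2.0143
Σ(x_t−x̄)(x_{t+1}−x̄) = (-49.2327) + (-8.2498) + (-0.9869) + (-1.9898) + (8.0102) + (-9.0355) = -61.4845
Denominator Σ(x_t−x̄)² = 144.0886
r_1 = -61.4845 / 144.0886 = -0.427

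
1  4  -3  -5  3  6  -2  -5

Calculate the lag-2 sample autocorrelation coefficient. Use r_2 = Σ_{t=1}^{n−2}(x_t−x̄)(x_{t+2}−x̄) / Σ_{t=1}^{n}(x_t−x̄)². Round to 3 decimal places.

-0.784

Mean x̄ = (1 + 4 − 3 − 5 + 3 + 6 − 2 − 5)/8 = -0.1250
Σ(x_t−x̄)(x_{t+2}−x̄) = (-3.2344) + (-20.1094) + (-8.9844) + (-29.8594) + (-5.8594) + (-29.8594) = -97.9063
Denominator Σ(x_t−x̄)² = 124.8750
r_2 = -97.9063 / 124.8750 = -0.784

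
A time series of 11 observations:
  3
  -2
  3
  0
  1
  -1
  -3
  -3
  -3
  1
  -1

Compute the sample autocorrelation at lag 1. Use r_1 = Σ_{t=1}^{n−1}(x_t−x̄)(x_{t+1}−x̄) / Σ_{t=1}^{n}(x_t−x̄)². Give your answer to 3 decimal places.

Mean x̄ = (3 − 2 + 3 + 0 + 1 − 1 − 3 − 3 − 3 + 1 − 1)/11 = -0.4545
Numerator Σ_{t=1}^{10}(x_t−x̄)(x_{t+1}−x̄) = 0.6116
Denominator Σ(x_t−x̄)² = 50.7273
r_1 = 0.6116 / 50.7273 = 0.012

0.012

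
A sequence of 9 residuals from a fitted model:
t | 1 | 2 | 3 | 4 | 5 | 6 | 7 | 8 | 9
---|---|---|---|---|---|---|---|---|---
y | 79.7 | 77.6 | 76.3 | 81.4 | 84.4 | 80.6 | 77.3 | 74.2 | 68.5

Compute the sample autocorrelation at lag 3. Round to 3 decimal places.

-0.294

Mean ȳ = (79.7 + 77.6 + 76.3 + 81.4 + 84.4 + 80.6 + 77.3 + 74.2 + 68.5)/9 = 77.7778
Numerator Σ_{t=1}^{6}(y_t−ȳ)(y_{t+3}−ȳ) = -49.9926
Denominator Σ(y_t−ȳ)² = 169.9556
r_3 = -49.9926 / 169.9556 = -0.294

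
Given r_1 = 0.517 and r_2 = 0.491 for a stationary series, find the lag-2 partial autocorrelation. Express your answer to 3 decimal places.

φ_{22} = (r_2 − r_1²) / (1 − r_1²)
r_1² = (0.517)² = 0.267289
Numerator = 0.491 − 0.2673 = 0.2237; denominator = 1 − 0.2673 = 0.7327
φ_{22} = 0.2237 / 0.7327 = 0.305

0.305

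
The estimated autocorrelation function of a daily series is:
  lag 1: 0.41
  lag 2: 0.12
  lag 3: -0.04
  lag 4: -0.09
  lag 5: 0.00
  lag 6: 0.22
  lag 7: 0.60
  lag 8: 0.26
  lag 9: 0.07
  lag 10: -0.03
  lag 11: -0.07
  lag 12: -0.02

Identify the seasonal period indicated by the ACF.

7

The largest autocorrelation is r_7 = 0.60; the remaining lags stay at or below 0.41. The elevated value at lag 1 (0.41), dropping to 0.12 at lag 2, reflects decaying short-term dependence rather than seasonality.
The dominant spike at lag 7 indicates a seasonal period of 7.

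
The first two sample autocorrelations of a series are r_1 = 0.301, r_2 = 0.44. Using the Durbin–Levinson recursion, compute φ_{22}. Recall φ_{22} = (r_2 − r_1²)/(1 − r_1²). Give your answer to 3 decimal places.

φ_{22} = (r_2 − r_1²) / (1 − r_1²)
r_1² = (0.301)² = 0.090601
Numerator = 0.44 − 0.0906 = 0.3494; denominator = 1 − 0.0906 = 0.9094
φ_{22} = 0.3494 / 0.9094 = 0.384

0.384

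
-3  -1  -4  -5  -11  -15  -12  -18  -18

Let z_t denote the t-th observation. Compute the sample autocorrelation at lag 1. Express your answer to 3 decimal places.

Mean z̄ = (-3 − 1 − 4 − 5 − 11 − 15 − 12 − 18 − 18)/9 = -9.6667
Numerator Σ_{t=1}^{8}(z_t−z̄)(z_{t+1}−z̄) = 235.5556
Denominator Σ(z_t−z̄)² = 348.0000
r_1 = 235.5556 / 348.0000 = 0.677

0.677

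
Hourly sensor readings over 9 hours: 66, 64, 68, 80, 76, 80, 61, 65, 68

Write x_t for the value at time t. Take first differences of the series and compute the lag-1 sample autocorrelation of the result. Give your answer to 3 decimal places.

First differences Δx: -2, 4, 12, -4, 4, -19, 4, 3
Mean of differences = 0.2500
Numerator Σ(Δx_t−Δx̄)(Δx_{t+1}−Δx̄) = -164.3125
Denominator Σ(Δx_t−Δx̄)² = 581.5000
r_1(Δx) = -164.3125 / 581.5000 = -0.283

-0.283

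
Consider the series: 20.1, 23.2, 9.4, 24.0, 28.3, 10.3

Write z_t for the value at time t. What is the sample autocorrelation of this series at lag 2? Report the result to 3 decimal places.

-0.408

Mean z̄ = (20.1 + 23.2 + 9.4 + 24.0 + 28.3 + 10.3)/6 = 19.2167
Deviations from mean: 0.8833, 3.9833, -9.8167, 4.7833, 9.0833, -8.9167
Numerator Σ_{t=1}^{4}(z_t−z̄)(z_{t+2}−z̄) = -121.4372
Denominator Σ(z_t−z̄)² = 297.9083
r_2 = -121.4372 / 297.9083 = -0.408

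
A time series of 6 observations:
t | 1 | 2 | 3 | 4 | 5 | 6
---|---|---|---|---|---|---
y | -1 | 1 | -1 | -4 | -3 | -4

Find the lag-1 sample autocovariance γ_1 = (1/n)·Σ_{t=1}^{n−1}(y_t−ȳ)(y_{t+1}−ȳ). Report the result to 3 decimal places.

1.333

Mean ȳ = (-1 + 1 − 1 − 4 − 3 − 4)/6 = -2.0000
Σ_{t=1}^{5}(y_t−ȳ)(y_{t+1}−ȳ) = 8.0000
γ_1 = 8.0000 / 6 = 1.333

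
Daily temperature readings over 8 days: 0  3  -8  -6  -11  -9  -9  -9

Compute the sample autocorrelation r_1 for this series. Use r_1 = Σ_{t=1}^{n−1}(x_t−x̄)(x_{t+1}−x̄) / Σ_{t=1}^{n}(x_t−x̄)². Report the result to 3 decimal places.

Mean x̄ = (0 + 3 − 8 − 6 − 11 − 9 − 9 − 9)/8 = -6.1250
Σ(x_t−x̄)(x_{t+1}−x̄) = (55.8906) + (-17.1094) + (-0.2344) + (-0.6094) + (14.0156) + (8.2656) + (8.2656) = 68.4844
Denominator Σ(x_t−x̄)² = 172.8750
r_1 = 68.4844 / 172.8750 = 0.396

0.396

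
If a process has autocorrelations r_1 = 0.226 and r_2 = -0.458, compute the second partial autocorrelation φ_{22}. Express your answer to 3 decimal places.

φ_{22} = (r_2 − r_1²) / (1 − r_1²)
r_1² = (0.226)² = 0.051076
Numerator = -0.458 − 0.0511 = -0.5091; denominator = 1 − 0.0511 = 0.9489
φ_{22} = -0.5091 / 0.9489 = -0.536

-0.536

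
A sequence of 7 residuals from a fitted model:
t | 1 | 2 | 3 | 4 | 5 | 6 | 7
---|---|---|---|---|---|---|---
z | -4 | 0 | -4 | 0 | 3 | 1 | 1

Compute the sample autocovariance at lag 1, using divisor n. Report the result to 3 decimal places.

Mean z̄ = (-4 + 0 − 4 + 0 + 3 + 1 + 1)/7 = -0.4286
Deviations: -3.5714, 0.4286, -3.5714, 0.4286, 3.4286, 1.4286, 1.4286
Σ_{t=1}^{6}(z_t−z̄)(z_{t+1}−z̄) = 3.8163
γ_1 = 3.8163 / 7 = 0.545

0.545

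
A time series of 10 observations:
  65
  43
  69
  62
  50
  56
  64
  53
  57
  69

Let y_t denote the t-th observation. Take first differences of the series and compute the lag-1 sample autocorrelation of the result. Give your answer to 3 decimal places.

First differences Δy: -22, 26, -7, -12, 6, 8, -11, 4, 12
Mean of differences = 0.4444
Numerator Σ(Δy_t−Δȳ)(Δy_{t+1}−Δȳ) = -784.4198
Denominator Σ(Δy_t−Δȳ)² = 1732.2222
r_1(Δy) = -784.4198 / 1732.2222 = -0.453

-0.453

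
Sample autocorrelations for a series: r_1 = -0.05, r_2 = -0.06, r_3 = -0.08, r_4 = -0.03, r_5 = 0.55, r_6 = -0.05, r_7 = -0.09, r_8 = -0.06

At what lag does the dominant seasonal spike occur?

The largest autocorrelation is r_5 = 0.55; the remaining lags stay at or below -0.03.
The dominant spike at lag 5 indicates a seasonal period of 5.

5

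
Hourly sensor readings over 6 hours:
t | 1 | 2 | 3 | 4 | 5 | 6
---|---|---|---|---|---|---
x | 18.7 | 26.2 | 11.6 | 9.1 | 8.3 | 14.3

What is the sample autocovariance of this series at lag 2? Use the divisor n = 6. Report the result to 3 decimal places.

Mean x̄ = (18.7 + 26.2 + 11.6 + 9.1 + 8.3 + 14.3)/6 = 14.7000
Deviations: 4.0000, 11.5000, -3.1000, -5.6000, -6.4000, -0.4000
Σ_{t=1}^{4}(x_t−x̄)(x_{t+2}−x̄) = -54.7200
γ_2 = -54.7200 / 6 = -9.120

-9.120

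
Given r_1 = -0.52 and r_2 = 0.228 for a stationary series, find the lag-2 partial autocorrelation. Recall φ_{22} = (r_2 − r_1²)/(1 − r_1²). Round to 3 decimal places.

-0.058

φ_{22} = (r_2 − r_1²) / (1 − r_1²)
r_1² = (-0.52)² = 0.2704
Numerator = 0.228 − 0.2704 = -0.0424; denominator = 1 − 0.2704 = 0.7296
φ_{22} = -0.0424 / 0.7296 = -0.058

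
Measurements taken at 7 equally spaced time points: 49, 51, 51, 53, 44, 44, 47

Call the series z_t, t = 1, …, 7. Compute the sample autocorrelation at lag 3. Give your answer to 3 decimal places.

-0.353

Mean z̄ = (49 + 51 + 51 + 53 + 44 + 44 + 47)/7 = 48.4286
Deviations from mean: 0.5714, 2.5714, 2.5714, 4.5714, -4.4286, -4.4286, -1.4286
Σ(z_t−z̄)(z_{t+3}−z̄) = (2.6122) + (-11.3878) + (-11.3878) + (-6.5306) = -26.6939
Denominator Σ(z_t−z̄)² = 75.7143
r_3 = -26.6939 / 75.7143 = -0.353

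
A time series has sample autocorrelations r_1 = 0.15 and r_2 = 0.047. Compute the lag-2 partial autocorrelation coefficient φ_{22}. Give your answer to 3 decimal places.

φ_{22} = (r_2 − r_1²) / (1 − r_1²)
r_1² = (0.15)² = 0.0225
Numerator = 0.047 − 0.0225 = 0.0245; denominator = 1 − 0.0225 = 0.9775
φ_{22} = 0.0245 / 0.9775 = 0.025

0.025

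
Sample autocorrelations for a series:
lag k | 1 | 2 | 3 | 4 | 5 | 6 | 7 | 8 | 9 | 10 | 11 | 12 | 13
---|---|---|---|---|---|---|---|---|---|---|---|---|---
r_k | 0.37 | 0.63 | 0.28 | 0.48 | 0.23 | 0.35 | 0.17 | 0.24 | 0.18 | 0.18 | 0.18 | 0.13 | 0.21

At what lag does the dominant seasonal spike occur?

The largest autocorrelation is r_2 = 0.63, with a weaker echo at lag 4 (0.48); the remaining lags stay at or below 0.37.
The dominant spike at lag 2 indicates a seasonal period of 2.

2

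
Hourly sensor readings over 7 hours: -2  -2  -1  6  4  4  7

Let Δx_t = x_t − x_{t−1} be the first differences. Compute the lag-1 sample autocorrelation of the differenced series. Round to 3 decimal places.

-0.369

First differences Δx: 0, 1, 7, -2, 0, 3
Mean of differences = 1.5000
Numerator Σ(Δx_t−Δx̄)(Δx_{t+1}−Δx̄) = -18.2500
Denominator Σ(Δx_t−Δx̄)² = 49.5000
r_1(Δx) = -18.2500 / 49.5000 = -0.369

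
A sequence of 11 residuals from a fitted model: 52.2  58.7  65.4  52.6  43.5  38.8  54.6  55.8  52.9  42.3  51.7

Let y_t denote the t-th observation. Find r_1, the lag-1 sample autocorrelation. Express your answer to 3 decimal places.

0.304

Mean ȳ = (52.2 + 58.7 + 65.4 + 52.6 + 43.5 + 38.8 + 54.6 + 55.8 + 52.9 + 42.3 + 51.7)/11 = 51.6818
Numerator Σ_{t=1}^{10}(y_t−ȳ)(y_{t+1}−ȳ) = 178.2369
Denominator Σ(y_t−ȳ)² = 586.4164
r_1 = 178.2369 / 586.4164 = 0.304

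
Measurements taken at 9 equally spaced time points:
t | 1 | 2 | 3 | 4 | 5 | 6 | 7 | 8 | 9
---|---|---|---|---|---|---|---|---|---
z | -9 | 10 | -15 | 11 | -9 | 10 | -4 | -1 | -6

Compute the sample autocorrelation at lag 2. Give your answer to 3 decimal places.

0.708

Mean z̄ = (-9 + 10 − 15 + 11 − 9 + 10 − 4 − 1 − 6)/9 = -1.4444
Numerator Σ_{t=1}^{7}(z_t−z̄)(z_{t+2}−z̄) = 525.7160
Denominator Σ(z_t−z̄)² = 742.2222
r_2 = 525.7160 / 742.2222 = 0.708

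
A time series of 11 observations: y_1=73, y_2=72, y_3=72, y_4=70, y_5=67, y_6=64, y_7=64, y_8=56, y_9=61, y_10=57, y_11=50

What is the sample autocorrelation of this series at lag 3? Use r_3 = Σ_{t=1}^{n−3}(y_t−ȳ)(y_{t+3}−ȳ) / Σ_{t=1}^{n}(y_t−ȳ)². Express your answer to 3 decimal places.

0.290

Mean ȳ = (73 + 72 + 72 + 70 + 67 + 64 + 64 + 56 + 61 + 57 + 50)/11 = 64.1818
Numerator Σ_{t=1}^{8}(y_t−ȳ)(y_{t+3}−ȳ) = 165.7190
Denominator Σ(y_t−ȳ)² = 571.6364
r_3 = 165.7190 / 571.6364 = 0.290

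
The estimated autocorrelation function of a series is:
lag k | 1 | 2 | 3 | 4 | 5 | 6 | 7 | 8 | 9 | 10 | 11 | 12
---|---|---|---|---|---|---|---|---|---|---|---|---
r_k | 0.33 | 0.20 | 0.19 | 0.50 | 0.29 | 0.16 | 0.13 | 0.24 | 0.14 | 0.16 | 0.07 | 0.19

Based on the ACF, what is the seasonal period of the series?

The largest autocorrelation is r_4 = 0.50; the remaining lags stay at or below 0.33. The elevated value at lag 1 (0.33), dropping to 0.20 at lag 2, reflects decaying short-term dependence rather than seasonality.
The dominant spike at lag 4 indicates a seasonal period of 4.

4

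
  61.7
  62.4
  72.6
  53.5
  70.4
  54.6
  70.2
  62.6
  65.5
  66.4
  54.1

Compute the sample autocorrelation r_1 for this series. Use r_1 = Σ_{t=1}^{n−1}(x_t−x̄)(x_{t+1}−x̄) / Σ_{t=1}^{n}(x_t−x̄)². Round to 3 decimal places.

-0.688

Mean x̄ = (61.7 + 62.4 + 72.6 + 53.5 + 70.4 + 54.6 + 70.2 + 62.6 + 65.5 + 66.4 + 54.1)/11 = 63.0909
Numerator Σ_{t=1}^{10}(x_t−x̄)(x_{t+1}−x̄) = -315.7864
Denominator Σ(x_t−x̄)² = 458.7091
r_1 = -315.7864 / 458.7091 = -0.688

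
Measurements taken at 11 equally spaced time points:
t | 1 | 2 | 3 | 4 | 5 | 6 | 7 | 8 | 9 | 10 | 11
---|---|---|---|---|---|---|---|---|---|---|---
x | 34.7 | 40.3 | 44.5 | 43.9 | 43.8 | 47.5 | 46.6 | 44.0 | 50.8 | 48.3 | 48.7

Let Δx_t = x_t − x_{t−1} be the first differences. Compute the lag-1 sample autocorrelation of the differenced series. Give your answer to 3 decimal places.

-0.281

First differences Δx: 5.6, 4.2, -0.6, -0.1, 3.7, -0.9, -2.6, 6.8, -2.5, 0.4
Mean of differences = 1.4000
Numerator Σ(Δx_t−Δx̄)(Δx_{t+1}−Δx̄) = -29.1400
Denominator Σ(Δx_t−Δx̄)² = 103.6800
r_1(Δx) = -29.1400 / 103.6800 = -0.281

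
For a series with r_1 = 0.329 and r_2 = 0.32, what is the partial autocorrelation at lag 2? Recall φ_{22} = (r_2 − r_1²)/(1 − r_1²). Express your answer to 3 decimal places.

φ_{22} = (r_2 − r_1²) / (1 − r_1²)
r_1² = (0.329)² = 0.108241
Numerator = 0.32 − 0.1082 = 0.2118; denominator = 1 − 0.1082 = 0.8918
φ_{22} = 0.2118 / 0.8918 = 0.237

0.237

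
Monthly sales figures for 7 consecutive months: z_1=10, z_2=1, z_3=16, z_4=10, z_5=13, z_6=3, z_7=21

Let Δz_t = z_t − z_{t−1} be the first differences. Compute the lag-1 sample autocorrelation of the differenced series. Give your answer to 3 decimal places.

-0.609

First differences Δz: -9, 15, -6, 3, -10, 18
Mean of differences = 1.8333
Numerator Σ(Δz_t−Δz̄)(Δz_{t+1}−Δz̄) = -460.0278
Denominator Σ(Δz_t−Δz̄)² = 754.8333
r_1(Δz) = -460.0278 / 754.8333 = -0.609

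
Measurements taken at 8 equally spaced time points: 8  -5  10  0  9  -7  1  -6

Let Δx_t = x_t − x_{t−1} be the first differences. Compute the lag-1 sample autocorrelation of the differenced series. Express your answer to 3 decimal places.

First differences Δx: -13, 15, -10, 9, -16, 8, -7
Mean of differences = -2.0000
Numerator Σ(Δx_t−Δx̄)(Δx_{t+1}−Δx̄) = -755.0000
Denominator Σ(Δx_t−Δx̄)² = 916.0000
r_1(Δx) = -755.0000 / 916.0000 = -0.824

-0.824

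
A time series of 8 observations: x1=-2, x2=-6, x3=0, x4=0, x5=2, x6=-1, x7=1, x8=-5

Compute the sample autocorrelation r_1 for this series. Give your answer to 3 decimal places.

Mean x̄ = (-2 − 6 + 0 + 0 + 2 − 1 + 1 − 5)/8 = -1.3750
Numerator Σ_{t=1}^{7}(x_t−x̄)(x_{t+1}−x̄) = -3.3906
Denominator Σ(x_t−x̄)² = 55.8750
r_1 = -3.3906 / 55.8750 = -0.061

-0.061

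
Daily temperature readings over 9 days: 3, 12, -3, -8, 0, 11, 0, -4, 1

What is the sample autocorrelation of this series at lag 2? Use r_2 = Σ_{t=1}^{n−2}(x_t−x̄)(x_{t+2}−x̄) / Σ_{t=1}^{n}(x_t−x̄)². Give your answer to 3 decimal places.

Mean x̄ = (3 + 12 − 3 − 8 + 0 + 11 + 0 − 4 + 1)/9 = 1.3333
Numerator Σ_{t=1}^{7}(x_t−x̄)(x_{t+2}−x̄) = -240.5556
Denominator Σ(x_t−x̄)² = 348.0000
r_2 = -240.5556 / 348.0000 = -0.691

-0.691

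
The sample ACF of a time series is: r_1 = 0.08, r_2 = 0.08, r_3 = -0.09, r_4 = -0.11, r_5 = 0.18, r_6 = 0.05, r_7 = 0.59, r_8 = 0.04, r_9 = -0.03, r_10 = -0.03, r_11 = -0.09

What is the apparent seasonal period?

7

The largest autocorrelation is r_7 = 0.59; the remaining lags stay at or below 0.18.
The dominant spike at lag 7 indicates a seasonal period of 7.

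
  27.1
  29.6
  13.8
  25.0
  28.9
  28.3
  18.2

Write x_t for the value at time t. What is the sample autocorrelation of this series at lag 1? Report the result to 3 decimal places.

-0.233

Mean x̄ = (27.1 + 29.6 + 13.8 + 25.0 + 28.9 + 28.3 + 18.2)/7 = 24.4143
Deviations from mean: 2.6857, 5.1857, -10.6143, 0.5857, 4.4857, 3.8857, -6.2143
Σ(x_t−x̄)(x_{t+1}−x̄) = (13.9273) + (-55.0427) + (-6.2169) + (2.6273) + (17.4302) + (-24.1469) = -51.4216
Denominator Σ(x_t−x̄)² = 220.9486
r_1 = -51.4216 / 220.9486 = -0.233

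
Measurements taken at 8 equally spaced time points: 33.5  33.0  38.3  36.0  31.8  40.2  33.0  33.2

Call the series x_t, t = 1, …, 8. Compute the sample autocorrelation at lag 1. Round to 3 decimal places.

Mean x̄ = (33.5 + 33.0 + 38.3 + 36.0 + 31.8 + 40.2 + 33.0 + 33.2)/8 = 34.8750
Deviations from mean: -1.3750, -1.8750, 3.4250, 1.1250, -3.0750, 5.3250, -1.8750, -1.6750
Σ(x_t−x̄)(x_{t+1}−x̄) = (2.5781) + (-6.4219) + (3.8531) + (-3.4594) + (-16.3744) + (-9.9844) + (3.1406) = -26.6681
Denominator Σ(x_t−x̄)² = 62.5350
r_1 = -26.6681 / 62.5350 = -0.426

-0.426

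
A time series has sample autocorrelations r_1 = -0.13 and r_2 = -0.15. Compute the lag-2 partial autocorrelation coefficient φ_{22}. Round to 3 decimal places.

φ_{22} = (r_2 − r_1²) / (1 − r_1²)
r_1² = (-0.13)² = 0.0169
Numerator = -0.15 − 0.0169 = -0.1669; denominator = 1 − 0.0169 = 0.9831
φ_{22} = -0.1669 / 0.9831 = -0.170

-0.170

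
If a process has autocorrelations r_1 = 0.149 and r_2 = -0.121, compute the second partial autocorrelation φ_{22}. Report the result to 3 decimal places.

-0.146

φ_{22} = (r_2 − r_1²) / (1 − r_1²)
r_1² = (0.149)² = 0.022201
Numerator = -0.121 − 0.0222 = -0.1432; denominator = 1 − 0.0222 = 0.9778
φ_{22} = -0.1432 / 0.9778 = -0.146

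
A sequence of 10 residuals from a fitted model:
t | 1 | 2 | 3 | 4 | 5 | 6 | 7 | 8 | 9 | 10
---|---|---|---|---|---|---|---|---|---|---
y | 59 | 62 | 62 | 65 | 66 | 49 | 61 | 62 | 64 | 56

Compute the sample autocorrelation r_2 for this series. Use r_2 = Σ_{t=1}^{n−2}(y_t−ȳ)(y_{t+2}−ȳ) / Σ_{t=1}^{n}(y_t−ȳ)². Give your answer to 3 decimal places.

Mean ȳ = (59 + 62 + 62 + 65 + 66 + 49 + 61 + 62 + 64 + 56)/10 = 60.6000
Numerator Σ_{t=1}^{8}(y_t−ȳ)(y_{t+2}−ȳ) = -58.7200
Denominator Σ(y_t−ȳ)² = 224.4000
r_2 = -58.7200 / 224.4000 = -0.262

-0.262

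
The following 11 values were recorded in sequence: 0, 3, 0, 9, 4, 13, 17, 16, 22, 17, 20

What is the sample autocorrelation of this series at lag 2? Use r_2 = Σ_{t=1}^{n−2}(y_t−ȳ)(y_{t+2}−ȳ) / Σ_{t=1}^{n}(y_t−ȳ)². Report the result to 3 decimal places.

Mean ȳ = (0 + 3 + 0 + 9 + 4 + 13 + 17 + 16 + 22 + 17 + 20)/11 = 11.0000
Numerator Σ_{t=1}^{9}(y_t−ȳ)(y_{t+2}−ȳ) = 373.0000
Denominator Σ(y_t−ȳ)² = 662.0000
r_2 = 373.0000 / 662.0000 = 0.563

0.563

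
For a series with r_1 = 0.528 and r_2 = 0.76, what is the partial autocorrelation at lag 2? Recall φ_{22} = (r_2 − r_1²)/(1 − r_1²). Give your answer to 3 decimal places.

0.667

φ_{22} = (r_2 − r_1²) / (1 − r_1²)
r_1² = (0.528)² = 0.278784
Numerator = 0.76 − 0.2788 = 0.4812; denominator = 1 − 0.2788 = 0.7212
φ_{22} = 0.4812 / 0.7212 = 0.667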